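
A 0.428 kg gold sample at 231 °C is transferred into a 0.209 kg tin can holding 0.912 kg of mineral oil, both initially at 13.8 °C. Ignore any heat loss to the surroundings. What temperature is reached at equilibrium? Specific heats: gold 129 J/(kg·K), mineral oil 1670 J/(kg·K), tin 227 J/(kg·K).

T_f ≈ 21.2 °C

Heat gained plus heat lost sum to zero:
0.428*129*(T − 231) + 0.912*1670*(T − 13.8) + 0.209*227*(T − 13.8) = 0
1625.7 T = 34427
T = 34427/1625.7 ≈ 21.18 °C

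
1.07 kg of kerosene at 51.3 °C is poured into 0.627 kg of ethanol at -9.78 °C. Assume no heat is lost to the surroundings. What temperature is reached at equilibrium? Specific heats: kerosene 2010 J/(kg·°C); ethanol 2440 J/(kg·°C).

T_f ≈ 25.9 °C

Let T be the final temperature. ΣQ_i = 0:
1.07*2010*(T − 51.3) + 0.627*2440*(T − (-9.78)) = 0
2150.7(T − 51.3) + 1529.9(T − (-9.78)) = 0
3680.6 T = 95369
T = 95369 / 3680.6 = 25.9 °C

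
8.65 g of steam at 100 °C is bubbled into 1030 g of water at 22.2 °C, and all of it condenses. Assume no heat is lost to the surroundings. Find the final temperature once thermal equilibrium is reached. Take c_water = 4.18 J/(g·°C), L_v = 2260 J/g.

Let T be the final temperature. ΣQ_i = 0:
latent heat released on condensation: 8.65×2260 = 19549; condensate cools 100→T: 8.65×4.18×(T − 100) = 36.16(T − 100); original water: 4305.4(T − 22.2)
4341.6 T = 19549 + 3615.7 + 95580 = 118745
T ≈ 27.35 °C, under the boiling point, so the assumption holds.

T_f ≈ 27.4 °C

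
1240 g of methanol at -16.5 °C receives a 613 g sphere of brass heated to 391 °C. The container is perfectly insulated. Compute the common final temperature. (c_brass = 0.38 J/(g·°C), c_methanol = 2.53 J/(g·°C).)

T_f ≈ 11.7 °C

T_f = Σ m_i c_i T_i / Σ m_i c_i:
T_f = (232.94·391 + 3137.2·(-16.5)) / (232.94 + 3137.2)
    = 39316 / 3370.1 ≈ 11.67 °C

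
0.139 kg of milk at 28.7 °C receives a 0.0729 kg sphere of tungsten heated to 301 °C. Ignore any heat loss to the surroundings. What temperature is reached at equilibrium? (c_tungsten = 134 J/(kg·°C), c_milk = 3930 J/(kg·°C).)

T_f ≈ 33.5 °C

Heat lost by the tungsten equals heat gained by the milk:
0.0729×134×(301 − T) = 0.139×3930×(T − 28.7)
9.769(301 − T) = 546.27(T − 28.7)
556.04 T = 18618  ⇒  T ≈ 33.48 °C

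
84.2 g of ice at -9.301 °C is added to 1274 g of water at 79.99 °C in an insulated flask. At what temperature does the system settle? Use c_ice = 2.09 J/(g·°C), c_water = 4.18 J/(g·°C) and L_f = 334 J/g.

T_f ≈ 69.8 °C

Let T be the final temperature. ΣQ_i = 0:
ice -9.301→0 °C: 84.2·2.09·9.301 = 1636.8; latent heat to melt: 84.2·334 = 28123; warm the meltwater: 351.96 T; water: 5325.3(T − 79.99)
5677.3 T = 425972 − 29760 = 396213
T ≈ 69.79 °C. Since T > 0 °C, the all-ice-melts assumption holds.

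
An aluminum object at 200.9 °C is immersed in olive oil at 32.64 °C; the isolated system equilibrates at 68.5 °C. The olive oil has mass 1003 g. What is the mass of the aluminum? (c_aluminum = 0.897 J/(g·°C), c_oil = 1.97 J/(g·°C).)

m ≈ 597 g

Net heat exchanged in the isolated system is zero:
m×0.897×(68.5 − 200.9) + 1003×1.97×(68.5 − 32.64) = 0
-118.76 m = -70856
m = -70856/-118.76 ≈ 596.6 g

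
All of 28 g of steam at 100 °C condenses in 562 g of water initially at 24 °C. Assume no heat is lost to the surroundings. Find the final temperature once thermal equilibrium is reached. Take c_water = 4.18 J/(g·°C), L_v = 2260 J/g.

T_f ≈ 53.3 °C

Net heat exchanged in the isolated system is zero:
condense steam: −28·2260 = −63280; condensate cools 100→T: 28·4.18·(T − 100) = 117.04(T − 100); water warms: 562·4.18·(T − 24) = 2349.2(T − 24)
2466.2 T = 63280 + 11704 + 56380 = 131364
T ≈ 53.27 °C — below 100 °C, confirming all the steam condensed.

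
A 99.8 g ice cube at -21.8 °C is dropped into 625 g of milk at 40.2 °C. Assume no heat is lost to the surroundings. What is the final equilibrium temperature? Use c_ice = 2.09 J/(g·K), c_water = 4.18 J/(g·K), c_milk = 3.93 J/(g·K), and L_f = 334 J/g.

T_f ≈ 21.2 °C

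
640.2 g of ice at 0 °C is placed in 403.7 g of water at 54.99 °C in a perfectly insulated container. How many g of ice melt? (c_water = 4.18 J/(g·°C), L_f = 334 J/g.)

Cooling the water to 0 °C releases 403.7·4.18·54.99 = 92794 J.
Fully melting the ice requires m_ice L_f = 640.2·334 = 213827 J.
That's not enough to melt it all — equilibrium is at 0 °C with ice remaining.
m_melted·334 = 92794  ⇒  m_melted ≈ 277.8 g.

m_melted ≈ 278 g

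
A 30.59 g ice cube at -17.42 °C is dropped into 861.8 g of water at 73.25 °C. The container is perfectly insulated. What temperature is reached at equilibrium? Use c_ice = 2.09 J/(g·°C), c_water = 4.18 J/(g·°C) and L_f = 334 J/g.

Energy conservation, ΣQ = 0:
ice -17.42→0 °C: 30.59·2.09·17.42 = 1113.7; melt ice: 30.59·334 = 10217; meltwater 0→T: 30.59·4.18·T = 127.87 T; water cools: 861.8·4.18·(T − 73.25) = 3602.3(T − 73.25)
3730.2 T = 263870 − 11331 = 252539
T ≈ 67.70 °C — above 0 °C, consistent with complete melting.

T_f ≈ 67.7 °C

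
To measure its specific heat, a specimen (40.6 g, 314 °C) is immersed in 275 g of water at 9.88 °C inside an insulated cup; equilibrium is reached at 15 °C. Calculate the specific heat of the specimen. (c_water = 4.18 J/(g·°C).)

c ≈ 0.485 J/(g·°C)

Energy conservation, ΣQ = 0:
40.6·c·(15 − 314) + 275·4.18·(15 − 9.88) = 0
-12139 c = -5885.4
c = -5885.4/-12139 ≈ 0.4848 J/(g·°C)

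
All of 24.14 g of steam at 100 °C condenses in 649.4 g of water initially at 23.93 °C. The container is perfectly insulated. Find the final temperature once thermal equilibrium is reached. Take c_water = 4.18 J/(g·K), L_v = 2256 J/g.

T_f ≈ 46.0 °C

Net heat exchanged in the isolated system is zero:
steam→water at 100 °C releases m L_v = 24.14×2256 = 54460; condensed water 100 °C→T: 100.91(T − 100); water warms: 649.4×4.18×(T − 23.93) = 2714.5(T − 23.93)
2815.4 T = 54460 + 10091 + 64958 = 129508
T ≈ 46.00 °C (< 100 °C, so full condensation is consistent).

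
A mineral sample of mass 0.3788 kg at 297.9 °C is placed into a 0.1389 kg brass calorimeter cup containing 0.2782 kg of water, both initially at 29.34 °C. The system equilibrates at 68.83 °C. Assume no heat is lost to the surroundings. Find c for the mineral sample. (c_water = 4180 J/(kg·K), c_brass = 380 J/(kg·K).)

Net heat exchanged in the isolated system is zero:
0.3788·c·(68.83 − 297.9) + 0.2782·4180·(68.83 − 29.34) + 0.1389·380·(68.83 − 29.34) = 0
-86.77 c = -48006
c = -48006/-86.77 ≈ 553.2 J/(kg·K)

c ≈ 553 J/(kg·K)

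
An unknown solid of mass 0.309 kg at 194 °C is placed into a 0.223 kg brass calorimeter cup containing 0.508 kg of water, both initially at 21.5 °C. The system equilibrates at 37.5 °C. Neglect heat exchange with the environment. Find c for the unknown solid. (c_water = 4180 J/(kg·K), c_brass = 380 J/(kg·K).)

c ≈ 731 J/(kg·K)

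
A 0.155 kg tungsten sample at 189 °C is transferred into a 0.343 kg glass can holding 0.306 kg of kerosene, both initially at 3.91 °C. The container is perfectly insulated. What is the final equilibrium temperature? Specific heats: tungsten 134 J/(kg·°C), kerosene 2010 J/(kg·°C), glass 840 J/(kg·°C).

Net heat exchanged in the isolated system is zero:
0.155*134*(T − 189) + 0.306*2010*(T − 3.91) + 0.343*840*(T − 3.91) = 0
923.95 T = 7457
T = 7457 / 923.95 = 8.07 °C

T_f ≈ 8.1 °C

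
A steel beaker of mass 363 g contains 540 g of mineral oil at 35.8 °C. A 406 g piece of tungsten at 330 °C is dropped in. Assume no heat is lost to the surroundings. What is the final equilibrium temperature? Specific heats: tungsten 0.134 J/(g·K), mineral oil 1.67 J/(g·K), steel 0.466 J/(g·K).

T_f ≈ 50.0 °C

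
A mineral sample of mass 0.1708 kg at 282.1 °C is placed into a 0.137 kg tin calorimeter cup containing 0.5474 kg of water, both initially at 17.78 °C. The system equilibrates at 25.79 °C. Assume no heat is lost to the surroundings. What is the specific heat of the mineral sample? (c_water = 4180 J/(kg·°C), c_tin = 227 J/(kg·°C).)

Conservation of energy gives ΣQ = 0:
0.1708·c·(25.79 − 282.1) + 0.5474·4180·(25.79 − 17.78) + 0.137·227·(25.79 − 17.78) = 0
-43.78 c = -18577
c = -18577/-43.78 ≈ 424.3 J/(kg·°C)

c ≈ 424 J/(kg·°C)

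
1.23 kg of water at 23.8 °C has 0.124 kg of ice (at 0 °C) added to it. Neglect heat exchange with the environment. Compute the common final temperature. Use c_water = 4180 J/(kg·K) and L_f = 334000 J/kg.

Energy balance with sensible and latent terms:
fusion: m_ice L_f = 0.124×334000 = 41416
  meltwater 0→T: 0.124×4180×T = 518.32 T
  water cools: 1.23×4180×(T − 23.8) = 5141.4(T − 23.8)
5659.7 T = 122365 − 41416 = 80949
T ≈ 14.30 °C (positive, so assuming full melt was valid).

T_f ≈ 14.3 °C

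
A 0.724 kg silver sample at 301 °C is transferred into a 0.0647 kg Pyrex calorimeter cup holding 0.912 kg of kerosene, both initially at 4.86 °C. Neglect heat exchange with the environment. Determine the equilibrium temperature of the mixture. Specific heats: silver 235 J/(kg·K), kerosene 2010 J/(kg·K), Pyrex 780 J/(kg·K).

Net heat exchanged in the isolated system is zero:
0.724*235*(T − 301) + 0.912*2010*(T − 4.86) + 0.0647*780*(T − 4.86) = 0
170.14(T − 301) + 1833.1(T − 4.86) + 50.47(T − 4.86) = 0
(170.14 + 1833.1 + 50.47) T = 170.14*301 + 1833.1*4.86 + 50.47*4.86
T = 60366 / 2053.7 = 29.4 °C

T_f ≈ 29.4 °C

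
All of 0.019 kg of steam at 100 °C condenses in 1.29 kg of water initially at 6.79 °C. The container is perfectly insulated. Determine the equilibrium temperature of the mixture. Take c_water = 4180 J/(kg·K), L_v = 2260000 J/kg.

Net heat exchanged in the isolated system is zero:
condense steam: −0.019·2260000 = −42940
  condensate cools 100→T: 0.019·4180·(T − 100) = 79.42(T − 100)
  original water: 5392.2(T − 6.79)
5471.6 T = 42940 + 7942 + 36613 = 87495
T ≈ 15.99 °C — below 100 °C, confirming all the steam condensed.

T_f ≈ 16.0 °C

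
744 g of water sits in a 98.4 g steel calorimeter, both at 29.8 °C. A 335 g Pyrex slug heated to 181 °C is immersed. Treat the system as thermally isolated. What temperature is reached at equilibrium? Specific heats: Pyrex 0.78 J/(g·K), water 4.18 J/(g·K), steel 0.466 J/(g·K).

T_f ≈ 41.4 °C

Let T be the final temperature. ΣQ_i = 0:
335×0.78×(T − 181) + 744×4.18×(T − 29.8) + 98.4×0.466×(T − 29.8) = 0
(261.3 + 3109.9 + 45.85) T = 261.3×181 + 3109.9×29.8 + 45.85×29.8
T = 141337 / 3417.1 = 41.4 °C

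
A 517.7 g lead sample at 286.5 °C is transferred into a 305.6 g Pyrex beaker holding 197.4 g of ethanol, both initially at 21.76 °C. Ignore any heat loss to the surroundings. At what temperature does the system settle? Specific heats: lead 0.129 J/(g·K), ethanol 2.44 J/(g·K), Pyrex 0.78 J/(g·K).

Let T be the final temperature. ΣQ_i = 0:
517.7×0.129×(T − 286.5) + 197.4×2.44×(T − 21.76) + 305.6×0.78×(T − 21.76) = 0
(66.78 + 481.66 + 238.37) T = 66.78×286.5 + 481.66×21.76 + 238.37×21.76
T = 34801/786.81 ≈ 44.23 °C

T_f ≈ 44.2 °C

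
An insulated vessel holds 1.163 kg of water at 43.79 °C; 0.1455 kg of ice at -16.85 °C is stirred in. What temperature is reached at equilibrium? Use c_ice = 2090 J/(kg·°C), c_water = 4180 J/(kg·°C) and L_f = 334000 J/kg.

T_f ≈ 29.1 °C

Conservation of energy gives ΣQ = 0:
ice -16.85→0 °C: 0.1455×2090×16.85 = 5124; latent heat to melt: 0.1455×334000 = 48597; warm the meltwater: 608.19 T; water: 4861.3(T − 43.79)
5469.5 T = 212878 − 53721 = 159157
T ≈ 29.10 °C (positive, so assuming full melt was valid).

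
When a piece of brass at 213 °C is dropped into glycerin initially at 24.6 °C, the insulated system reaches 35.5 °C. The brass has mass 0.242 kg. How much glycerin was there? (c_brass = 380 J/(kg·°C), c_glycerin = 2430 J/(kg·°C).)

|Q_brass| = |Q_glycerin|:
0.242·380·(213 − 35.5) = m·2430·(35.5 − 24.6)
26487 m = 16323  ⇒  m ≈ 0.6163 kg

m ≈ 0.616 kg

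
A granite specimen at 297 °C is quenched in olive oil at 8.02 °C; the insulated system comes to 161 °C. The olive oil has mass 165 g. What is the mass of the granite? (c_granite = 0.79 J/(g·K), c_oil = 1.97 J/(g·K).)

m ≈ 463 g

|Q_granite| = |Q_oil|:
m·0.79·(297 − 161) = 165·1.97·(161 − 8.02)
107.44 m = 49726  ⇒  m ≈ 462.8 g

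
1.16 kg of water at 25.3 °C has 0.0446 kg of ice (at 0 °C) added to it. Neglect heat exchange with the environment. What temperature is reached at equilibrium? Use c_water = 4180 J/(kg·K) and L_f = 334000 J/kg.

T_f ≈ 21.4 °C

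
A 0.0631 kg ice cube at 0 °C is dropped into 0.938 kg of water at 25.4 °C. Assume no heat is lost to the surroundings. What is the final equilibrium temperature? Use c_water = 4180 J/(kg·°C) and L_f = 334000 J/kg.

T_f ≈ 18.8 °C

Let T be the final temperature. ΣQ_i = 0:
melt ice: 0.0631×334000 = 21075; warm the meltwater: 263.76 T; water cools: 0.938×4180×(T − 25.4) = 3920.8(T − 25.4)
4184.6 T = 99589 − 21075 = 78514
T ≈ 18.76 °C. Since T > 0 °C, the all-ice-melts assumption holds.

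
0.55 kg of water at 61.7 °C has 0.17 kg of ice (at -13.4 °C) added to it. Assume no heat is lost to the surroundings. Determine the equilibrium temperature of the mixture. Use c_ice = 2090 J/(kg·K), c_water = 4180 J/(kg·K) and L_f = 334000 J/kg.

Taking heat into each body as positive, Σ m c ΔT = 0:
warm ice to 0 °C: 0.17×2090×(0 − (-13.4)) = 4761
  melt ice: 0.17×334000 = 56780
  meltwater 0→T: 0.17×4180×T = 710.6 T
  water: 2299(T − 61.7)
3009.6 T = 141848 − 61541 = 80307
T ≈ 26.68 °C. Since T > 0 °C, the all-ice-melts assumption holds.

T_f ≈ 26.7 °C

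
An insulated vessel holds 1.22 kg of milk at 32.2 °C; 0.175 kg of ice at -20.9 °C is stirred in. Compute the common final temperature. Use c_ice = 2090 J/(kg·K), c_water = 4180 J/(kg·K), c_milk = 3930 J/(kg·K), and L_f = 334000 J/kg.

T_f ≈ 16.0 °C

Taking heat into each body as positive, Σ m c ΔT = 0:
ice -20.9→0 °C: 0.175·2090·20.9 = 7644.2
  melt ice: 0.175·334000 = 58450
  warm the meltwater: 731.5 T
  milk cools: 1.22·3930·(T − 32.2) = 4794.6(T − 32.2)
5526.1 T = 154386 − 66094 = 88292
T ≈ 15.98 °C (positive, so assuming full melt was valid).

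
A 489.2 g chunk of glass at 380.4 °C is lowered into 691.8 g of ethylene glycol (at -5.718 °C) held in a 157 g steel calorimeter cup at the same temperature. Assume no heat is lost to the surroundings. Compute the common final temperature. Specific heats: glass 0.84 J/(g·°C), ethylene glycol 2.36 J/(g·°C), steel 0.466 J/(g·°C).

T_f ≈ 69.2 °C

T_f = Σ m_i c_i T_i / Σ m_i c_i:
T_f = (410.93*380.4 + 1632.6*(-5.718) + 73.16*(-5.718)) / (410.93 + 1632.6 + 73.16)
    = 146563 / 2116.7 ≈ 69.24 °C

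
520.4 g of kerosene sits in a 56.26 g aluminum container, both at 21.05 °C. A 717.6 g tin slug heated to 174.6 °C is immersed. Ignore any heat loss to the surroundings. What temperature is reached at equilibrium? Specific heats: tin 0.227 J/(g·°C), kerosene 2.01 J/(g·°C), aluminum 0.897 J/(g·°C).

T_f ≈ 40.9 °C

Net heat exchanged in the isolated system is zero:
717.6·0.227·(T − 174.6) + 520.4·2.01·(T − 21.05) + 56.26·0.897·(T − 21.05) = 0
162.9(T − 174.6) + 1046(T − 21.05) + 50.47(T − 21.05) = 0
(162.9 + 1046 + 50.47) T = 162.9·174.6 + 1046·21.05 + 50.47·21.05
T ≈ 40.91 °C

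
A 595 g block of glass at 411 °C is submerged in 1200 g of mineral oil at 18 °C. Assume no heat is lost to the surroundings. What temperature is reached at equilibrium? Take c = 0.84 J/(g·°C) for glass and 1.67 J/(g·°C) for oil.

T_f ≈ 96.4 °C

Heat lost by the glass equals heat gained by the oil:
595·0.84·(411 − T) = 1200·1.67·(T − 18)
499.8(411 − T) = 2004(T − 18)
2503.8 T = 241490  ⇒  T ≈ 96.45 °C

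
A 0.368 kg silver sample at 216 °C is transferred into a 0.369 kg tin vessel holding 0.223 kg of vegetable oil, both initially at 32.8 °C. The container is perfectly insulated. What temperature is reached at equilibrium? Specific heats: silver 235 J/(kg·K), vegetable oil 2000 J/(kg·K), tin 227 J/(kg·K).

Conservation of energy gives ΣQ = 0:
0.368·235·(T − 216) + 0.223·2000·(T − 32.8) + 0.369·227·(T − 32.8) = 0
(86.48 + 446 + 83.76) T = 86.48·216 + 446·32.8 + 83.76·32.8
T ≈ 58.51 °C

T_f ≈ 58.5 °C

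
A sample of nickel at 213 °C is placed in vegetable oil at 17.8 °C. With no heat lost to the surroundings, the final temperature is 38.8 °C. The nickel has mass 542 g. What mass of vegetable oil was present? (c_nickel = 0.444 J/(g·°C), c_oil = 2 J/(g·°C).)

|Q_nickel| = |Q_oil|:
542·0.444·(213 − 38.8) = m·2·(38.8 − 17.8)
42 m = 41921  ⇒  m ≈ 998.1 g

m ≈ 998 g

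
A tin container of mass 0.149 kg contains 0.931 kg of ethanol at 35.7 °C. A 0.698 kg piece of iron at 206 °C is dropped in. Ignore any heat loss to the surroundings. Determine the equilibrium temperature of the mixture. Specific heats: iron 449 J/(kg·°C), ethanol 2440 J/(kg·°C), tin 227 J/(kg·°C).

Let T be the final temperature. ΣQ_i = 0:
0.698*449*(T − 206) + 0.931*2440*(T − 35.7) + 0.149*227*(T − 35.7) = 0
2618.9 T = 146866
T = 146866/2618.9 ≈ 56.08 °C

T_f ≈ 56.1 °C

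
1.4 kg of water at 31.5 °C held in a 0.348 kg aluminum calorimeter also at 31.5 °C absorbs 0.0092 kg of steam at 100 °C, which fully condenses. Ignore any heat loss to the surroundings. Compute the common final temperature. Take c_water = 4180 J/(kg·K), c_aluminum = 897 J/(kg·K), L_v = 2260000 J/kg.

T_f ≈ 35.3 °C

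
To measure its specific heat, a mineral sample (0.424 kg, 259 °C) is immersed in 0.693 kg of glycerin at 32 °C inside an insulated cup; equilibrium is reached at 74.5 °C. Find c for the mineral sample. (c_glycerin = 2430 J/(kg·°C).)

c ≈ 915 J/(kg·°C)

Net heat exchanged in the isolated system is zero:
0.424·c·(74.5 − 259) + 0.693·2430·(74.5 − 32) = 0
-78.23 c = -71570
c = -71570/-78.23 ≈ 914.9 J/(kg·°C)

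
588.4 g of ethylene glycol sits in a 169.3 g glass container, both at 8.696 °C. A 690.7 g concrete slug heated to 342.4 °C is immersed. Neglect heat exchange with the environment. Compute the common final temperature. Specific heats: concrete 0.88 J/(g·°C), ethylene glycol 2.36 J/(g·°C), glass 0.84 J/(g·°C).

T_f is the heat-capacity-weighted average of the initial temperatures:
T_f = (607.82*342.4 + 1388.6*8.696 + 142.21*8.696) / (607.82 + 1388.6 + 142.21)
    = 221428 / 2138.7 ≈ 103.54 °C

T_f ≈ 103.5 °C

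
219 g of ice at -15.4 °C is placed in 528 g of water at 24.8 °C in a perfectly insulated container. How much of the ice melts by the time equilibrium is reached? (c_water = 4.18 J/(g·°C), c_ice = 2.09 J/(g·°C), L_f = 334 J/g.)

m_melted ≈ 143 g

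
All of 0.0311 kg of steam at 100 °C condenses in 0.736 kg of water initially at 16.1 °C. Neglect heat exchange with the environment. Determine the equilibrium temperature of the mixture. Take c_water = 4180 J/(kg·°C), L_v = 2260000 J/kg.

Net heat exchanged in the isolated system is zero:
condense steam: −0.0311·2260000 = −70286
  condensate cools 100→T: 0.0311·4180·(T − 100) = 130(T − 100)
  original water: 3076.5(T − 16.1)
3206.5 T = 70286 + 13000 + 49531 = 132817
T ≈ 41.42 °C (< 100 °C, so full condensation is consistent).

T_f ≈ 41.4 °C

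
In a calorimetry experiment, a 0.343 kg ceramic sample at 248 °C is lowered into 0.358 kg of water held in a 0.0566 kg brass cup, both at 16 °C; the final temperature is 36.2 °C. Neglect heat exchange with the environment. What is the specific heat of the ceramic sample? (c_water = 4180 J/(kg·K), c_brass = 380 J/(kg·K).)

Energy conservation, ΣQ = 0:
0.343×c×(36.2 − 248) + 0.358×4180×(36.2 − 16) + 0.0566×380×(36.2 − 16) = 0
-72.65 c = -30663
c = -30663/-72.65 ≈ 422.1 J/(kg·K)

c ≈ 422 J/(kg·K)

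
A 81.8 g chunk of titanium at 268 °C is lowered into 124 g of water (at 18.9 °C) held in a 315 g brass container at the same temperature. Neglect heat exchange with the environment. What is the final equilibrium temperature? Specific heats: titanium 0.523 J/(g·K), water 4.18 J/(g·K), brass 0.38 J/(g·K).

Energy conservation, ΣQ = 0:
81.8*0.523*(T − 268) + 124*4.18*(T − 18.9) + 315*0.38*(T − 18.9) = 0
42.78(T − 268) + 518.32(T − 18.9) + 119.7(T − 18.9) = 0
680.8 T = 23524
T = 23524 / 680.8 = 34.6 °C

T_f ≈ 34.6 °C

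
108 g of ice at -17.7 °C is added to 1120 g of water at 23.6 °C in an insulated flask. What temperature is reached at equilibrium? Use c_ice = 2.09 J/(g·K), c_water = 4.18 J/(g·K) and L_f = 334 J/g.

Setting the total heat transfer to zero:
ice -17.7→0 °C: 108×2.09×17.7 = 3995.2; melt ice: 108×334 = 36072; meltwater 0→T: 108×4.18×T = 451.44 T; water cools: 1120×4.18×(T − 23.6) = 4681.6(T − 23.6)
5133 T = 110486 − 40067 = 70419
T ≈ 13.72 °C — above 0 °C, consistent with complete melting.

T_f ≈ 13.7 °C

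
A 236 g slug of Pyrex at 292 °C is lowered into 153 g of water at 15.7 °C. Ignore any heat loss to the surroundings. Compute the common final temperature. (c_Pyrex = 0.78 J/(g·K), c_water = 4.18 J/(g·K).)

Net heat exchanged in the isolated system is zero:
236×0.78×(T − 292) + 153×4.18×(T − 15.7) = 0
184.08(T − 292) + 639.54(T − 15.7) = 0
823.62 T = 63792
T = 63792/823.62 ≈ 77.45 °C

T_f ≈ 77.5 °C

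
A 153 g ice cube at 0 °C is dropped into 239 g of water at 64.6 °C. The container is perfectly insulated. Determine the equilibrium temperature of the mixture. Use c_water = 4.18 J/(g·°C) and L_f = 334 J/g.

Taking heat into each body as positive, Σ m c ΔT = 0:
fusion: m_ice L_f = 153×334 = 51102
  meltwater 0→T: 153×4.18×T = 639.54 T
  water cools: 239×4.18×(T − 64.6) = 999.02(T − 64.6)
1638.6 T = 64537 − 51102 = 13435
T ≈ 8.20 °C. Since T > 0 °C, the all-ice-melts assumption holds.

T_f ≈ 8.2 °C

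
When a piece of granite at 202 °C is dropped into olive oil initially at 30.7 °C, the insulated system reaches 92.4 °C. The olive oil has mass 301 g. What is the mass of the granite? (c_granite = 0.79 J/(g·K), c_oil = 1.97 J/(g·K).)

m ≈ 423 g

Setting the total heat transfer to zero:
m×0.79×(92.4 − 202) + 301×1.97×(92.4 − 30.7) = 0
-86.58 m = -36586
m = -36586/-86.58 ≈ 422.6 g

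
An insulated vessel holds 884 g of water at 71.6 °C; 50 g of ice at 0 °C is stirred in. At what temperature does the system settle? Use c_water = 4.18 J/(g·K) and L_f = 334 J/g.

Heat gained plus heat lost sum to zero:
latent heat to melt: 50·334 = 16700; meltwater 0→T: 50·4.18·T = 209 T; water: 3695.1(T − 71.6)
3904.1 T = 264571 − 16700 = 247871
T ≈ 63.49 °C — above 0 °C, consistent with complete melting.

T_f ≈ 63.5 °C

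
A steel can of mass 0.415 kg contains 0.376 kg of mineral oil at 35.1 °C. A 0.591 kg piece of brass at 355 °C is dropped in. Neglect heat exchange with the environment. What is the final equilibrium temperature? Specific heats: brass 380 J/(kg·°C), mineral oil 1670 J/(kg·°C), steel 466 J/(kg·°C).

Taking heat into each body as positive, Σ m c ΔT = 0:
0.591·380·(T − 355) + 0.376·1670·(T − 35.1) + 0.415·466·(T − 35.1) = 0
224.58(T − 355) + 627.92(T − 35.1) + 193.39(T − 35.1) = 0
(224.58 + 627.92 + 193.39) T = 224.58·355 + 627.92·35.1 + 193.39·35.1
T = 108554 / 1045.9 = 104 °C

T_f ≈ 103.8 °C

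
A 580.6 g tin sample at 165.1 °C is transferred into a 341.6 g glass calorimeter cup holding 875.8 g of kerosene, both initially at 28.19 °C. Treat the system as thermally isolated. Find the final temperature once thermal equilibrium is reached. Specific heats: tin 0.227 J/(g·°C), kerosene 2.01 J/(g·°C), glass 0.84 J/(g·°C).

T_f ≈ 36.5 °C

Setting the total heat transfer to zero:
580.6×0.227×(T − 165.1) + 875.8×2.01×(T − 28.19) + 341.6×0.84×(T − 28.19) = 0
131.8(T − 165.1) + 1760.4(T − 28.19) + 286.94(T − 28.19) = 0
(131.8 + 1760.4 + 286.94) T = 131.8×165.1 + 1760.4×28.19 + 286.94×28.19
T ≈ 36.47 °C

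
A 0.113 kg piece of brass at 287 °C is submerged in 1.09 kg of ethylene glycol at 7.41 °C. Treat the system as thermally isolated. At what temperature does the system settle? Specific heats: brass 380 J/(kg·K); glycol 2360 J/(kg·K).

T_f ≈ 12.0 °C

Heat gained plus heat lost sum to zero:
0.113*380*(T − 287) + 1.09*2360*(T − 7.41) = 0
42.94(T − 287) + 2572.4(T − 7.41) = 0
(42.94 + 2572.4) T = 42.94*287 + 2572.4*7.41
T ≈ 12.00 °C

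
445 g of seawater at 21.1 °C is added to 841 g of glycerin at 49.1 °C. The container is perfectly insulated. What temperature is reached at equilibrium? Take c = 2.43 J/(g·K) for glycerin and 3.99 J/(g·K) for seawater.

Conservation of energy gives ΣQ = 0:
841·2.43·(T − 49.1) + 445·3.99·(T − 21.1) = 0
2043.6(T − 49.1) + 1775.6(T − 21.1) = 0
3819.2 T = 137806
T = 137806 / 3819.2 = 36.1 °C

T_f ≈ 36.1 °C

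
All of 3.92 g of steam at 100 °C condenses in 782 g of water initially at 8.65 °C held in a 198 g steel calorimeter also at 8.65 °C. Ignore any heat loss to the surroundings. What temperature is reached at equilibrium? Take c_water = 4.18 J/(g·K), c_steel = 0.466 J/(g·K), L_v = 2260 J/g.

Taking heat into each body as positive, Σ m c ΔT = 0:
steam→water at 100 °C releases m L_v = 3.92×2260 = 8859.2
  condensate cools 100→T: 3.92×4.18×(T − 100) = 16.39(T − 100)
  water warms: 782×4.18×(T − 8.65) = 3268.8(T − 8.65)
  steel cup: 198×0.466×(T − 8.65) = 92.27(T − 8.65)
3377.4 T = 8859.2 + 1638.6 + 29073 = 39571
T ≈ 11.72 °C (< 100 °C, so full condensation is consistent).

T_f ≈ 11.7 °C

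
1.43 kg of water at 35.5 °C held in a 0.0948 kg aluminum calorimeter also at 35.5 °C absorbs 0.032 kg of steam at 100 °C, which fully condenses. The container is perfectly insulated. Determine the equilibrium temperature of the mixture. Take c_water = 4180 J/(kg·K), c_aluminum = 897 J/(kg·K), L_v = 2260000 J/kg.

T_f ≈ 48.6 °C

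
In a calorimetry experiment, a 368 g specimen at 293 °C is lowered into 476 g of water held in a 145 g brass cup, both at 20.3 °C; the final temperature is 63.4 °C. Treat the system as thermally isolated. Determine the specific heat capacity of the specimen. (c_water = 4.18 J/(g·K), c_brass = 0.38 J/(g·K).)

c ≈ 1.04 J/(g·K)

Let T be the final temperature. ΣQ_i = 0:
368×c×(63.4 − 293) + 476×4.18×(63.4 − 20.3) + 145×0.38×(63.4 − 20.3) = 0
-84493 c = -88130
c = -88130/-84493 ≈ 1.043 J/(g·K)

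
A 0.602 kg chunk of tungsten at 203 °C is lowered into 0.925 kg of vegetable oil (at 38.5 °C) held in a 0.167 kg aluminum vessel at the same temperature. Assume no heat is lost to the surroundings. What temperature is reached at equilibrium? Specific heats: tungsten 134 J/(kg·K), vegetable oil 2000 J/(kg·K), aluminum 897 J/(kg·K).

T_f ≈ 44.9 °C

Net heat exchanged in the isolated system is zero:
0.602×134×(T − 203) + 0.925×2000×(T − 38.5) + 0.167×897×(T − 38.5) = 0
2080.5 T = 93368
T ≈ 44.88 °C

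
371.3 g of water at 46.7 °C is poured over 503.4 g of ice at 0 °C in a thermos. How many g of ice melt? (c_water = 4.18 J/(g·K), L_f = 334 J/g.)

m_melted ≈ 217 g

Cooling the water to 0 °C releases 371.3×4.18×46.7 = 72480 J.
Melting all 503.4 g of ice would need 503.4×334 = 168136 J.
Since 72480 < 168136 J, not all the ice melts; equilibrium is at 0 °C.
Mass melted = 72480/334 ≈ 217 g.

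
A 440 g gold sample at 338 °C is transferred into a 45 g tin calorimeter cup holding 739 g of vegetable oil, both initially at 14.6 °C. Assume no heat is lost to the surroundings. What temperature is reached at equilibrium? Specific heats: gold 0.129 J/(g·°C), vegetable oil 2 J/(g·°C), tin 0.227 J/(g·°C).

T_f ≈ 26.5 °C

Taking heat into each body as positive, Σ m c ΔT = 0:
440·0.129·(T − 338) + 739·2·(T − 14.6) + 45·0.227·(T − 14.6) = 0
56.76(T − 338) + 1478(T − 14.6) + 10.21(T − 14.6) = 0
(56.76 + 1478 + 10.21) T = 56.76·338 + 1478·14.6 + 10.21·14.6
T ≈ 26.48 °C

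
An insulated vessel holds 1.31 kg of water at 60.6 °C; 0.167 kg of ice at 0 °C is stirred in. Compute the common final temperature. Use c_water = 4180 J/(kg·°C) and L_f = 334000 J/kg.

T_f ≈ 44.7 °C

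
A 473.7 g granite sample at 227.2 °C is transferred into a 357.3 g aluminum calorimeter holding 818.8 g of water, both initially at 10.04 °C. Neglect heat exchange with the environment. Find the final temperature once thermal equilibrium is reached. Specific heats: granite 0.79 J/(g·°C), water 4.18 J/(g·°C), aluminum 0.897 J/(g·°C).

T_f = Σ m_i c_i T_i / Σ m_i c_i:
T_f = (374.22*227.2 + 3422.6*10.04 + 320.5*10.04) / (374.22 + 3422.6 + 320.5)
    = 122604 / 4117.3 ≈ 29.78 °C

T_f ≈ 29.8 °C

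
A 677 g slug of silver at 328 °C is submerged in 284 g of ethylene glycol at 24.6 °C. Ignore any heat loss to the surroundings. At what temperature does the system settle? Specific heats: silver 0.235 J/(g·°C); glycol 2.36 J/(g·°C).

T_f ≈ 82.8 °C

Conservation of energy gives ΣQ = 0:
677*0.235*(T − 328) + 284*2.36*(T − 24.6) = 0
159.09(T − 328) + 670.24(T − 24.6) = 0
829.34 T = 68671
T = 68671/829.34 ≈ 82.80 °C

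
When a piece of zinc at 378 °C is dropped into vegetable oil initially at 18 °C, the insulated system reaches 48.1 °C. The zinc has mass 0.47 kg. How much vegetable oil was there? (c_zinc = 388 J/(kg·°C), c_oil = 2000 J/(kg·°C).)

m ≈ 0.999 kg

Heat lost by the zinc = heat gained by the oil:
0.47×388×(378 − 48.1) = m×2000×(48.1 − 18)
60200 m = 60161  ⇒  m ≈ 0.9993 kg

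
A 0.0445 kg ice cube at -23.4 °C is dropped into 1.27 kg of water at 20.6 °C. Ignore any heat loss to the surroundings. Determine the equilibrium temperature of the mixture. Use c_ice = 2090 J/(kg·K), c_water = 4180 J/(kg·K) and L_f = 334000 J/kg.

Net heat exchanged in the isolated system is zero:
ice -23.4→0 °C: 0.0445·2090·23.4 = 2176.3
  fusion: m_ice L_f = 0.0445·334000 = 14863
  warm the meltwater: 186.01 T
  water cools: 1.27·4180·(T − 20.6) = 5308.6(T − 20.6)
5494.6 T = 109357 − 17039 = 92318
T ≈ 16.80 °C (positive, so assuming full melt was valid).

T_f ≈ 16.8 °C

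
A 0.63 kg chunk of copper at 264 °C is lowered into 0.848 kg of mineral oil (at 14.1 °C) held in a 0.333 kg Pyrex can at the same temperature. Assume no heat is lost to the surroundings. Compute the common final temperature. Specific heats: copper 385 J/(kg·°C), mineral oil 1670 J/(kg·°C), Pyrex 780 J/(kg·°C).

T_f ≈ 45.7 °C

T_f = Σ m_i c_i T_i / Σ m_i c_i:
T_f = (242.55·264 + 1416.2·14.1 + 259.74·14.1) / (242.55 + 1416.2 + 259.74)
    = 87663 / 1918.4 ≈ 45.69 °C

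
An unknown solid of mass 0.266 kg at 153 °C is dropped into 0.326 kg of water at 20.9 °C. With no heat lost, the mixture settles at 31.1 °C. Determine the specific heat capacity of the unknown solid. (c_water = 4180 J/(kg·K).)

c ≈ 429 J/(kg·K)

Heat lost by the unknown solid = heat gained by the water:
0.266·c·(153 − 31.1) = 0.326·4180·(31.1 − 20.9)
32.43 c = 13899  ⇒  c ≈ 428.7 J/(kg·K)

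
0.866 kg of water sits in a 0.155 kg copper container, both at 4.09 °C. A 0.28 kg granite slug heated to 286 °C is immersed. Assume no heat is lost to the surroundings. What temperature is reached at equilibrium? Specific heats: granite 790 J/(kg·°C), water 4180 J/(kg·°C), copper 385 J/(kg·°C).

Net heat exchanged in the isolated system is zero:
0.28*790*(T − 286) + 0.866*4180*(T − 4.09) + 0.155*385*(T − 4.09) = 0
221.2(T − 286) + 3619.9(T − 4.09) + 59.67(T − 4.09) = 0
(221.2 + 3619.9 + 59.67) T = 221.2*286 + 3619.9*4.09 + 59.67*4.09
T ≈ 20.08 °C

T_f ≈ 20.1 °C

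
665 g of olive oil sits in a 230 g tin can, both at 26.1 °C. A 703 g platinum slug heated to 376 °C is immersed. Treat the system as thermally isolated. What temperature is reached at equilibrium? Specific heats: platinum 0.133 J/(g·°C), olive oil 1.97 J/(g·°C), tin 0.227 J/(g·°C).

T_f ≈ 48.6 °C

With ΣQ=0 the equilibrium temperature is the m·c-weighted mean:
T_f = (93.5×376 + 1310×26.1 + 52.21×26.1) / (93.5 + 1310 + 52.21)
    = 70711 / 1455.8 ≈ 48.57 °C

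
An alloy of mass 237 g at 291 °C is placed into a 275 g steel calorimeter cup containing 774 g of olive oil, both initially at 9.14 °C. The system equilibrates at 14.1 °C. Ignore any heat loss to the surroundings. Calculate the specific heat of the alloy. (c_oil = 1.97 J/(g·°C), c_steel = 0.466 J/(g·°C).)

c ≈ 0.125 J/(g·°C)

Heat gained plus heat lost sum to zero:
237×c×(14.1 − 291) + 774×1.97×(14.1 − 9.14) + 275×0.466×(14.1 − 9.14) = 0
-65625 c = -8198.5
c = -8198.5/-65625 ≈ 0.1249 J/(g·°C)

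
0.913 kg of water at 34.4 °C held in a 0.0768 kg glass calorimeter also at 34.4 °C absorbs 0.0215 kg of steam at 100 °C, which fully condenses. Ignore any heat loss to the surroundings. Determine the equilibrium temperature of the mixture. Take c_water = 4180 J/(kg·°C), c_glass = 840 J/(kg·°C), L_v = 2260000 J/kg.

Taking heat into each body as positive, Σ m c ΔT = 0:
steam→water at 100 °C releases m L_v = 0.0215×2260000 = 48590
  condensed water 100 °C→T: 89.87(T − 100)
  original water: 3816.3(T − 34.4)
  cup: 64.51(T − 34.4)
3970.7 T = 48590 + 8987 + 133501 = 191078
T ≈ 48.12 °C — below 100 °C, confirming all the steam condensed.

T_f ≈ 48.1 °C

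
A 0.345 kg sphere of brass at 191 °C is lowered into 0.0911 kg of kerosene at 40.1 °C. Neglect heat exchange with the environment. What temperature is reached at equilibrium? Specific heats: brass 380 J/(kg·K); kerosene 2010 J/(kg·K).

T_f ≈ 103.1 °C

With ΣQ=0 the equilibrium temperature is the m·c-weighted mean:
T_f = (131.1·191 + 183.11·40.1) / (131.1 + 183.11)
    = 32383 / 314.21 ≈ 103.06 °C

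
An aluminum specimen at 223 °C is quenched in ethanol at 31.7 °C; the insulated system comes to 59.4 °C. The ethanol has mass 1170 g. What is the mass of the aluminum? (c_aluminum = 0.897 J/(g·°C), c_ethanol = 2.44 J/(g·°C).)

m ≈ 539 g

Conservation of energy gives ΣQ = 0:
m×0.897×(59.4 − 223) + 1170×2.44×(59.4 − 31.7) = 0
-146.75 m = -79078
m = -79078/-146.75 ≈ 538.9 g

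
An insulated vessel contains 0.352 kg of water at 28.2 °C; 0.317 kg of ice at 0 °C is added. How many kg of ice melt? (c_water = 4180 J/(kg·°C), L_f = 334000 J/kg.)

m_melted ≈ 0.124 kg

Water can give up m c ΔT = 0.352·4180·28.2 = 41492 J before reaching 0 °C.
To melt every bit of ice: 0.317·334000 = 105878 J.
That's not enough to melt it all — equilibrium is at 0 °C with ice remaining.
m_melt = 41492 / L_f = 0.1242 kg.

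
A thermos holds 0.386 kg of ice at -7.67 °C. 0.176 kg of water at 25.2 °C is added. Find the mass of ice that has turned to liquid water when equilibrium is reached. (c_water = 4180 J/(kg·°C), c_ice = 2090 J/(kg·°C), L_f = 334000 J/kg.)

Heat available from the water dropping to 0 °C: 0.176×4180×25.2 = 18539 J.
Of that, 0.386×2090×7.67 = 6187.7 J goes to bring the ice to 0 °C, leaving 12351 J.
Melting all 0.386 kg of ice would need 0.386×334000 = 128924 J.
Since 12351 < 128924 J, not all the ice melts; equilibrium is at 0 °C.
Mass melted = 12351/334000 ≈ 0.03698 kg.

m_melted ≈ 0.037 kg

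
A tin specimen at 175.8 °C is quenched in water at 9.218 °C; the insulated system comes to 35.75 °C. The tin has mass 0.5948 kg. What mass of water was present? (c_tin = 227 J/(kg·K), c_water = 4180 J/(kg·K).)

m ≈ 0.171 kg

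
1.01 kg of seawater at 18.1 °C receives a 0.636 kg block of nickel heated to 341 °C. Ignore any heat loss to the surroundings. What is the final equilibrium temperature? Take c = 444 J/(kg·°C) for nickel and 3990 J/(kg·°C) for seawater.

With ΣQ=0 the equilibrium temperature is the m·c-weighted mean:
T_f = (282.38×341 + 4029.9×18.1) / (282.38 + 4029.9)
    = 169234 / 4312.3 ≈ 39.24 °C

T_f ≈ 39.2 °C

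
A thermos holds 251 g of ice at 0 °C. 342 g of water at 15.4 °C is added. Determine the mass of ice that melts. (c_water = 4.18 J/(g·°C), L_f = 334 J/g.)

m_melted ≈ 65.9 g

Heat available from the water dropping to 0 °C: 342×4.18×15.4 = 22015 J.
To melt every bit of ice: 251×334 = 83834 J.
That's not enough to melt it all — equilibrium is at 0 °C with ice remaining.
Mass melted = 22015/334 ≈ 65.91 g.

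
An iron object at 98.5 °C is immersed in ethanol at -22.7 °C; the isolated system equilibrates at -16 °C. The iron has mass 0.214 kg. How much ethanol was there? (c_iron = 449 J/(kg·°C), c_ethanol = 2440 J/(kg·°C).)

|Q_iron| = |Q_ethanol|:
0.214×449×(98.5 − -16) = m×2440×(-16 − (-22.7))
16348 m = 11002  ⇒  m ≈ 0.673 kg

m ≈ 0.673 kg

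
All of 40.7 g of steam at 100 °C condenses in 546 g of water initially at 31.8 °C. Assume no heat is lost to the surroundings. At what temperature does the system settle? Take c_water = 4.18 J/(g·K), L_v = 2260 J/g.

Sum of m c ΔT and latent-heat terms is zero:
condense steam: −40.7·2260 = −91982; condensate cools 100→T: 40.7·4.18·(T − 100) = 170.13(T − 100); original water: 2282.3(T − 31.8)
2452.4 T = 91982 + 17013 + 72577 = 181571
T ≈ 74.04 °C — below 100 °C, confirming all the steam condensed.

T_f ≈ 74.0 °C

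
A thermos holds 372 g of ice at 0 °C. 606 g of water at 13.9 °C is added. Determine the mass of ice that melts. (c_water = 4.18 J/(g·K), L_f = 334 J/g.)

m_melted ≈ 105 g

Water can give up m c ΔT = 606·4.18·13.9 = 35210 J before reaching 0 °C.
To melt every bit of ice: 372·334 = 124248 J.
Since 35210 < 124248 J, not all the ice melts; equilibrium is at 0 °C.
Mass melted = 35210/334 ≈ 105.4 g.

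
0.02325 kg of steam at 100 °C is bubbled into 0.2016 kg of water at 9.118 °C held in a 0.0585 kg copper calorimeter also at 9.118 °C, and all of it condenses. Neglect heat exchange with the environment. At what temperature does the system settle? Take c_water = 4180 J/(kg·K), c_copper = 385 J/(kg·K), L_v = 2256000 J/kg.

T_f ≈ 72.8 °C

Let T be the final temperature. ΣQ_i = 0:
condense steam: −0.02325×2256000 = −52452
  condensate cools 100→T: 0.02325×4180×(T − 100) = 97.19(T − 100)
  water warms: 0.2016×4180×(T − 9.118) = 842.69(T − 9.118)
  copper cup: 0.0585×385×(T − 9.118) = 22.52(T − 9.118)
962.4 T = 52452 + 9718.5 + 7889 = 70059
T ≈ 72.80 °C (< 100 °C, so full condensation is consistent).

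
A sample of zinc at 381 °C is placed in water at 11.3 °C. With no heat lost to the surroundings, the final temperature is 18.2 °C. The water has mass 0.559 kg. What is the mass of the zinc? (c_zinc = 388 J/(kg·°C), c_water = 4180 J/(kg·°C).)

Heat gained plus heat lost sum to zero:
m×388×(18.2 − 381) + 0.559×4180×(18.2 − 11.3) = 0
-140766 m = -16123
m = -16123/-140766 ≈ 0.1145 kg

m ≈ 0.115 kg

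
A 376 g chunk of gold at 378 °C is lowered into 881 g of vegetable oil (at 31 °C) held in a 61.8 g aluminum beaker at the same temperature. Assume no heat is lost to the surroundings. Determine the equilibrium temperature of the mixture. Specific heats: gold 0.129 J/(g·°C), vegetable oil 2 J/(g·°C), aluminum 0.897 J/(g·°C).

T_f ≈ 40.0 °C

Let T be the final temperature. ΣQ_i = 0:
376×0.129×(T − 378) + 881×2×(T − 31) + 61.8×0.897×(T − 31) = 0
48.5(T − 378) + 1762(T − 31) + 55.43(T − 31) = 0
(48.5 + 1762 + 55.43) T = 48.5×378 + 1762×31 + 55.43×31
T = 74675/1865.9 ≈ 40.02 °C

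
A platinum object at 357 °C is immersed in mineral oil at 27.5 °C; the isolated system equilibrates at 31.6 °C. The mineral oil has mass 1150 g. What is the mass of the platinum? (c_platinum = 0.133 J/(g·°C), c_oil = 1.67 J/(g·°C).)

Heat gained plus heat lost sum to zero:
m×0.133×(31.6 − 357) + 1150×1.67×(31.6 − 27.5) = 0
-43.28 m = -7874.1
m = -7874.1/-43.28 ≈ 181.9 g

m ≈ 182 g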